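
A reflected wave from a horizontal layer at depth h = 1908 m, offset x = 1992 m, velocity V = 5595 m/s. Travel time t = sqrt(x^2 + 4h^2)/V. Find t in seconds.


x^2 + 4h^2 = 1992^2 + 4*1908^2 = 3968064 + 14561856 = 18529920
sqrt(18529920) = 4304.6394
t = 4304.6394 / 5595 = 0.7694 s

0.7694


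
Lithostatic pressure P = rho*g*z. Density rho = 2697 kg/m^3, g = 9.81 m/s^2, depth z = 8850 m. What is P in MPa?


P = rho * g * z / 1e6
= 2697 * 9.81 * 8850 / 1e6
= 234149494.5 / 1e6
= 234.1495 MPa

234.1495


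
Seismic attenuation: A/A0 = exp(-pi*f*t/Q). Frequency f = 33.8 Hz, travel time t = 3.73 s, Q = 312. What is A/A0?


pi*f*t/Q = pi*33.8*3.73/312 = 1.269465
A/A0 = exp(-1.269465) = 0.280982

0.280982


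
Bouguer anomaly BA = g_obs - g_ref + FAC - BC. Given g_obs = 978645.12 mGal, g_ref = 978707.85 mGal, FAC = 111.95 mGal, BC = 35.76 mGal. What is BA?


BA = g_obs - g_ref + FAC - BC
= 978645.12 - 978707.85 + 111.95 - 35.76
= 13.46 mGal

13.46


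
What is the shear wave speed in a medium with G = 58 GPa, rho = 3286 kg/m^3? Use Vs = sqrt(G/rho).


Convert G to Pa: G = 58e9 Pa
Compute G/rho = 58e9 / 3286 = 17650639.0749
Vs = sqrt(17650639.0749) = 4201.27 m/s

4201.27


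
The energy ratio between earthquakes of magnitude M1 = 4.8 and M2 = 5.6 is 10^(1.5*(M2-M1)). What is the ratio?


M2 - M1 = 5.6 - 4.8 = 0.8
1.5 * 0.8 = 1.2
ratio = 10^1.2 = 15.85

15.85


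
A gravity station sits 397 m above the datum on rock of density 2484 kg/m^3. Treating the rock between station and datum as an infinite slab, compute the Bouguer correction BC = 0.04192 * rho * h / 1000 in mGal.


BC = 0.04192 * rho * h / 1000
= 0.04192 * 2484 * 397 / 1000
= 41.3393 mGal

41.3393


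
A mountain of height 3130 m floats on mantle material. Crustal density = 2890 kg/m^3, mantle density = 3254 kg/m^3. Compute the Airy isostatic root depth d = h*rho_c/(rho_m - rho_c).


rho_m - rho_c = 3254 - 2890 = 364
d = 3130 * 2890 / 364
= 9045700 / 364
= 24850.82 m

24850.82


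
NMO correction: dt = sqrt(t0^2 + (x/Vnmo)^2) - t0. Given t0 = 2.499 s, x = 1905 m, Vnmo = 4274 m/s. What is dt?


x/Vnmo = 1905/4274 = 0.445718
(x/Vnmo)^2 = 0.198665
t0^2 = 6.245001
sqrt(6.245001 + 0.198665) = 2.538438
dt = 2.538438 - 2.499 = 0.039438

0.039438


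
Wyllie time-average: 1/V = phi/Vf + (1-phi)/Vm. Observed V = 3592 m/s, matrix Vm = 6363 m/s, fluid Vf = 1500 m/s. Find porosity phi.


1/V - 1/Vm = 1/3592 - 1/6363 = 0.00012124
1/Vf - 1/Vm = 1/1500 - 1/6363 = 0.00050951
phi = 0.00012124 / 0.00050951 = 0.238

0.238


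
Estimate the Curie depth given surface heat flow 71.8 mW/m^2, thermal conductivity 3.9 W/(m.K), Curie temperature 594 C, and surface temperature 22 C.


T_Curie - T_surf = 594 - 22 = 572 C
Convert q to W/m^2: 71.8 mW/m^2 = 0.0718 W/m^2
d = 572 * 3.9 / 0.0718 = 31069.64 m

31069.64


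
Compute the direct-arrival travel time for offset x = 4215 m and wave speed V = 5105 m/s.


t = x / V
= 4215 / 5105
= 0.8257 s

0.8257


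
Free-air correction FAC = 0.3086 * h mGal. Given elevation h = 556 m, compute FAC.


FAC = 0.3086 * h
= 0.3086 * 556
= 171.5816 mGal

171.5816


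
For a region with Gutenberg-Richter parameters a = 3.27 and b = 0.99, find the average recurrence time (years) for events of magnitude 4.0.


log10(N) = 3.27 - 0.99*4.0 = -0.69
N = 10^-0.69 = 0.204174
T = 1/N = 1/0.204174 = 4.8978 years

4.8978


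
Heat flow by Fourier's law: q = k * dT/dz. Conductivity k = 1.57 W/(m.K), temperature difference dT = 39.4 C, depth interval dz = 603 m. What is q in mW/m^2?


q = k * dT / dz * 1000
= 1.57 * 39.4 / 603 * 1000
= 0.102584 * 1000
= 102.5837 mW/m^2

102.5837


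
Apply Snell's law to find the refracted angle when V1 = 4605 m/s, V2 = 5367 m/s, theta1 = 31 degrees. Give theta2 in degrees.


sin(theta1) = sin(31 deg) = 0.515038
sin(theta2) = V2/V1 * sin(theta1) = 5367/4605 * 0.515038 = 0.600263
theta2 = arcsin(0.600263) = 36.8887 degrees

36.8887


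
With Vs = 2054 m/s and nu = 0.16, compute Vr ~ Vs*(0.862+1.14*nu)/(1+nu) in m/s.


Numerator factor = 0.862 + 1.14*0.16 = 1.0444
Denominator = 1 + 0.16 = 1.16
Vr = 2054 * 1.0444 / 1.16 = 1849.31 m/s

1849.31


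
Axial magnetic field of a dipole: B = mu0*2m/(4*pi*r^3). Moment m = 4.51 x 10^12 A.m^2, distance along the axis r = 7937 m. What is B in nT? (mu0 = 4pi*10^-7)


m = 4.51 x 10^12 = 4510000000000 A.m^2
2m = 9020000000000 A.m^2
r^3 = 7937^3 = 499999005953
B = (4pi*10^-7) * 9020000000000 / (4*pi * 499999005953) * 1e9
= 11334866.294152 / 6283172815616.58 * 1e9
= 1804.0036 nT

1804.0036


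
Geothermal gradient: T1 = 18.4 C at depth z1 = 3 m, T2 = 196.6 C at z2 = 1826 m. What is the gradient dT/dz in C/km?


dT = 196.6 - 18.4 = 178.2 C
dz = 1826 - 3 = 1823 m
gradient = dT/dz * 1000 = 178.2/1823 * 1000 = 97.751 C/km

97.751


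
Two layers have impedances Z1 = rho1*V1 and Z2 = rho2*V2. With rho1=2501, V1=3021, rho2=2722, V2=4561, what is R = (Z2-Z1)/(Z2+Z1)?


Z1 = 2501 * 3021 = 7555521
Z2 = 2722 * 4561 = 12415042
R = (12415042 - 7555521) / (12415042 + 7555521) = 4859521 / 19970563 = 0.2433

0.2433


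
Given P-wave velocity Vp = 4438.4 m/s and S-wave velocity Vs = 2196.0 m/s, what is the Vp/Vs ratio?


Vp/Vs = 4438.4 / 2196.0
= 2.0211

2.0211


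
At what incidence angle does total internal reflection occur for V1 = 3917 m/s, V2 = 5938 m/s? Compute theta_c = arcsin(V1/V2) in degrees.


V1/V2 = 3917/5938 = 0.65965
theta_c = arcsin(0.65965) = 41.2732 degrees

41.2732


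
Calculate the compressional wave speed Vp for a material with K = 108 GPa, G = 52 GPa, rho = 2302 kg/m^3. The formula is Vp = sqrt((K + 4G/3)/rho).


First compute the effective modulus:
K + 4G/3 = 108e9 + 4*52e9/3 = 177333333333.33 Pa
Then divide by density:
177333333333.33 / 2302 = 77034462.786 Pa/(kg/m^3)
Take the square root:
Vp = sqrt(77034462.786) = 8776.93 m/s

8776.93


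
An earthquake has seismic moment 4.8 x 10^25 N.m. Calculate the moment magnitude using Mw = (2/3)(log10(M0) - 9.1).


log10(M0) = log10(4.8 x 10^25) = 25.6812
Mw = 2/3 * (25.6812 - 9.1)
= 2/3 * 16.5812
= 11.05

11.05


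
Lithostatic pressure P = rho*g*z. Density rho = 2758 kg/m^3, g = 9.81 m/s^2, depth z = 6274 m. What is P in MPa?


P = rho * g * z / 1e6
= 2758 * 9.81 * 6274 / 1e6
= 169749218.52 / 1e6
= 169.7492 MPa

169.7492


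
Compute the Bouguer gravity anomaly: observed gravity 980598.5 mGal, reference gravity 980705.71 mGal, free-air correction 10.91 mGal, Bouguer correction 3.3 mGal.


BA = g_obs - g_ref + FAC - BC
= 980598.5 - 980705.71 + 10.91 - 3.3
= -99.6 mGal

-99.6


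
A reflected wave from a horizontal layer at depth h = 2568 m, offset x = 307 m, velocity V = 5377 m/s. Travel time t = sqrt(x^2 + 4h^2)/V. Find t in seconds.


x^2 + 4h^2 = 307^2 + 4*2568^2 = 94249 + 26378496 = 26472745
sqrt(26472745) = 5145.1671
t = 5145.1671 / 5377 = 0.9569 s

0.9569


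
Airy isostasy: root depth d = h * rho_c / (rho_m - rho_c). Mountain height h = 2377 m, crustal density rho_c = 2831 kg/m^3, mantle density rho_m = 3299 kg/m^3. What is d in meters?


rho_m - rho_c = 3299 - 2831 = 468
d = 2377 * 2831 / 468
= 6729287 / 468
= 14378.82 m

14378.82


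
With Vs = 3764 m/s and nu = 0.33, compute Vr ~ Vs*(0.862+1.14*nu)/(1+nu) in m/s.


Numerator factor = 0.862 + 1.14*0.33 = 1.2382
Denominator = 1 + 0.33 = 1.33
Vr = 3764 * 1.2382 / 1.33 = 3504.2 m/s

3504.2


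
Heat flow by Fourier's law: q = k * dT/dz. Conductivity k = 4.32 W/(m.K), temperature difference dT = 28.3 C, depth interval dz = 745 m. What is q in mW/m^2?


q = k * dT / dz * 1000
= 4.32 * 28.3 / 745 * 1000
= 0.164102 * 1000
= 164.102 mW/m^2

164.102


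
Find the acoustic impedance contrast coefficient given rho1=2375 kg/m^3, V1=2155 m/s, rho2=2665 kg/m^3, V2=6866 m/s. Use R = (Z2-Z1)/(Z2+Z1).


Z1 = 2375 * 2155 = 5118125
Z2 = 2665 * 6866 = 18297890
R = (18297890 - 5118125) / (18297890 + 5118125) = 13179765 / 23416015 = 0.5629

0.5629


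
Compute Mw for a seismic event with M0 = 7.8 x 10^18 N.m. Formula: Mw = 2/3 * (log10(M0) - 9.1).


log10(M0) = log10(7.8 x 10^18) = 18.8921
Mw = 2/3 * (18.8921 - 9.1)
= 2/3 * 9.7921
= 6.53

6.53


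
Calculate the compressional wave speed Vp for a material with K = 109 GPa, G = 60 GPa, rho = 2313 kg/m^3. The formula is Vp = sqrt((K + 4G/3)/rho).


First compute the effective modulus:
K + 4G/3 = 109e9 + 4*60e9/3 = 189000000000.0 Pa
Then divide by density:
189000000000.0 / 2313 = 81712062.2568 Pa/(kg/m^3)
Take the square root:
Vp = sqrt(81712062.2568) = 9039.47 m/s

9039.47


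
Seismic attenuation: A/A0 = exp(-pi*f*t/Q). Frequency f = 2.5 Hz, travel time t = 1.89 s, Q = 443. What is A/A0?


pi*f*t/Q = pi*2.5*1.89/443 = 0.033508
A/A0 = exp(-0.033508) = 0.967047

0.967047


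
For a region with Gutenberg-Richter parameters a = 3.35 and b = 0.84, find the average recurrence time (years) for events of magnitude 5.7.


log10(N) = 3.35 - 0.84*5.7 = -1.438
N = 10^-1.438 = 0.036475
T = 1/N = 1/0.036475 = 27.4157 years

27.4157


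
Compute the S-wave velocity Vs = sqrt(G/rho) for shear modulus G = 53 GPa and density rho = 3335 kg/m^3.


Convert G to Pa: G = 53e9 Pa
Compute G/rho = 53e9 / 3335 = 15892053.973
Vs = sqrt(15892053.973) = 3986.48 m/s

3986.48


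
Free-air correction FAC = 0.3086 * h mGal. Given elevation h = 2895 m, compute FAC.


FAC = 0.3086 * h
= 0.3086 * 2895
= 893.397 mGal

893.397


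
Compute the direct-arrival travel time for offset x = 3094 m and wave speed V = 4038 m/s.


t = x / V
= 3094 / 4038
= 0.7662 s

0.7662


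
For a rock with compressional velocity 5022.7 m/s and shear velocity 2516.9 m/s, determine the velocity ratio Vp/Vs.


Vp/Vs = 5022.7 / 2516.9
= 1.9956

1.9956


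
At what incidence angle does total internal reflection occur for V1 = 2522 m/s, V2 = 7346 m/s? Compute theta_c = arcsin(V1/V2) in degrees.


V1/V2 = 2522/7346 = 0.343316
theta_c = arcsin(0.343316) = 20.079 degrees

20.079


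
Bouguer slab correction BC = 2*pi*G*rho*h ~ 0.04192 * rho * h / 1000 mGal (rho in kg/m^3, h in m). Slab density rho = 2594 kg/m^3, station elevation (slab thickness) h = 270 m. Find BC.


BC = 0.04192 * rho * h / 1000
= 0.04192 * 2594 * 270 / 1000
= 29.3599 mGal

29.3599


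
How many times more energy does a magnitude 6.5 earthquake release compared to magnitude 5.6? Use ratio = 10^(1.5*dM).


M2 - M1 = 6.5 - 5.6 = 0.9
1.5 * 0.9 = 1.35
ratio = 10^1.35 = 22.39

22.39


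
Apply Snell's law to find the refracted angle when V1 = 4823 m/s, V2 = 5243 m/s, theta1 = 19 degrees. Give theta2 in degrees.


sin(theta1) = sin(19 deg) = 0.325568
sin(theta2) = V2/V1 * sin(theta1) = 5243/4823 * 0.325568 = 0.35392
theta2 = arcsin(0.35392) = 20.7272 degrees

20.7272


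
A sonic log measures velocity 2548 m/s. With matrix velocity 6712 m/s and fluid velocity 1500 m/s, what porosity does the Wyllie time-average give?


1/V - 1/Vm = 1/2548 - 1/6712 = 0.00024348
1/Vf - 1/Vm = 1/1500 - 1/6712 = 0.00051768
phi = 0.00024348 / 0.00051768 = 0.4703

0.4703


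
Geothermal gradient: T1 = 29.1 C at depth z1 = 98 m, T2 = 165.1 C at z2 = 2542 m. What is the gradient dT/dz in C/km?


dT = 165.1 - 29.1 = 136.0 C
dz = 2542 - 98 = 2444 m
gradient = dT/dz * 1000 = 136.0/2444 * 1000 = 55.6465 C/km

55.6465


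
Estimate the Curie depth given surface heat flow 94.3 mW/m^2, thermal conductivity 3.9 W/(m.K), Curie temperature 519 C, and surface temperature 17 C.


T_Curie - T_surf = 519 - 17 = 502 C
Convert q to W/m^2: 94.3 mW/m^2 = 0.0943 W/m^2
d = 502 * 3.9 / 0.0943 = 20761.4 m

20761.4


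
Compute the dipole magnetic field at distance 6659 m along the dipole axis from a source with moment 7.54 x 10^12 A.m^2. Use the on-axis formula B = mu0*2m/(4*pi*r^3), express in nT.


m = 7.54 x 10^12 = 7540000000000 A.m^2
2m = 15080000000000 A.m^2
r^3 = 6659^3 = 295275249179
B = (4pi*10^-7) * 15080000000000 / (4*pi * 295275249179) * 1e9
= 18950086.886454 / 3710538214430.57 * 1e9
= 5107.0992 nT

5107.0992


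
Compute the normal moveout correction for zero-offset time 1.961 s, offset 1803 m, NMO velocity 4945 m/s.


x/Vnmo = 1803/4945 = 0.364611
(x/Vnmo)^2 = 0.132941
t0^2 = 3.845521
sqrt(3.845521 + 0.132941) = 1.994608
dt = 1.994608 - 1.961 = 0.033608

0.033608


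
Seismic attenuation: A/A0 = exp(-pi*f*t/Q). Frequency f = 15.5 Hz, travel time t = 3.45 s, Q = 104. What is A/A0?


pi*f*t/Q = pi*15.5*3.45/104 = 1.615353
A/A0 = exp(-1.615353) = 0.198821

0.198821


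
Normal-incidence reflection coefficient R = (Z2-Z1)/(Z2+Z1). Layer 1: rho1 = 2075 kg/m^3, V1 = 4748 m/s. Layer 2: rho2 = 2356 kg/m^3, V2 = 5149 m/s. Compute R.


Z1 = 2075 * 4748 = 9852100
Z2 = 2356 * 5149 = 12131044
R = (12131044 - 9852100) / (12131044 + 9852100) = 2278944 / 21983144 = 0.1037

0.1037


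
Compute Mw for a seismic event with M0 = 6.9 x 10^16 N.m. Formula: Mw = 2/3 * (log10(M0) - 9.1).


log10(M0) = log10(6.9 x 10^16) = 16.8388
Mw = 2/3 * (16.8388 - 9.1)
= 2/3 * 7.7388
= 5.16

5.16


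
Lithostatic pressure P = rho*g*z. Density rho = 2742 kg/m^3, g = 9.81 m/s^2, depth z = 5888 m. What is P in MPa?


P = rho * g * z / 1e6
= 2742 * 9.81 * 5888 / 1e6
= 158381429.76 / 1e6
= 158.3814 MPa

158.3814


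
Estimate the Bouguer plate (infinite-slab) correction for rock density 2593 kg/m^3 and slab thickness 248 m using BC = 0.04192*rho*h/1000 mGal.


BC = 0.04192 * rho * h / 1000
= 0.04192 * 2593 * 248 / 1000
= 26.9572 mGal

26.9572


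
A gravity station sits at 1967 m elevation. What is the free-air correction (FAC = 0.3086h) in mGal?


FAC = 0.3086 * h
= 0.3086 * 1967
= 607.0162 mGal

607.0162


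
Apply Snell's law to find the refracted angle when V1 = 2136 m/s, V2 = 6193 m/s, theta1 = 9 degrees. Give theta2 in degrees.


sin(theta1) = sin(9 deg) = 0.156434
sin(theta2) = V2/V1 * sin(theta1) = 6193/2136 * 0.156434 = 0.453557
theta2 = arcsin(0.453557) = 26.9722 degrees

26.9722


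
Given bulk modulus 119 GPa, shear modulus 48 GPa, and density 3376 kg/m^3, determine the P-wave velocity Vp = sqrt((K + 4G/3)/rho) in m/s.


First compute the effective modulus:
K + 4G/3 = 119e9 + 4*48e9/3 = 183000000000.0 Pa
Then divide by density:
183000000000.0 / 3376 = 54206161.1374 Pa/(kg/m^3)
Take the square root:
Vp = sqrt(54206161.1374) = 7362.48 m/s

7362.48


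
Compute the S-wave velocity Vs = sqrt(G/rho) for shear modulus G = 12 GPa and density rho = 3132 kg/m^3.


Convert G to Pa: G = 12e9 Pa
Compute G/rho = 12e9 / 3132 = 3831417.6245
Vs = sqrt(3831417.6245) = 1957.4 m/s

1957.4


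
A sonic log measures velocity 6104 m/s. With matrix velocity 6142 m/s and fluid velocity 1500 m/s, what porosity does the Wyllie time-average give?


1/V - 1/Vm = 1/6104 - 1/6142 = 1.01e-06
1/Vf - 1/Vm = 1/1500 - 1/6142 = 0.00050385
phi = 1.01e-06 / 0.00050385 = 0.002

0.002


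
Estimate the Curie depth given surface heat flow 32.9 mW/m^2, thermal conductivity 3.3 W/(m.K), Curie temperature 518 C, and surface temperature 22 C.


T_Curie - T_surf = 518 - 22 = 496 C
Convert q to W/m^2: 32.9 mW/m^2 = 0.0329 W/m^2
d = 496 * 3.3 / 0.0329 = 49750.76 m

49750.76


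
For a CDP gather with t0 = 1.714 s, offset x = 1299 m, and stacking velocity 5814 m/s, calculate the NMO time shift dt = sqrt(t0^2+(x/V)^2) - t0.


x/Vnmo = 1299/5814 = 0.223426
(x/Vnmo)^2 = 0.049919
t0^2 = 2.937796
sqrt(2.937796 + 0.049919) = 1.728501
dt = 1.728501 - 1.714 = 0.014501

0.014501


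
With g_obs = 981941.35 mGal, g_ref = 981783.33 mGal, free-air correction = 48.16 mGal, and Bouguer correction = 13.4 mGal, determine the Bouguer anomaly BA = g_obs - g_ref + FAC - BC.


BA = g_obs - g_ref + FAC - BC
= 981941.35 - 981783.33 + 48.16 - 13.4
= 192.78 mGal

192.78


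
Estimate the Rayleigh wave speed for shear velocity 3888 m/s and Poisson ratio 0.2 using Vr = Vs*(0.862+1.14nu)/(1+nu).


Numerator factor = 0.862 + 1.14*0.2 = 1.09
Denominator = 1 + 0.2 = 1.2
Vr = 3888 * 1.09 / 1.2 = 3531.6 m/s

3531.6


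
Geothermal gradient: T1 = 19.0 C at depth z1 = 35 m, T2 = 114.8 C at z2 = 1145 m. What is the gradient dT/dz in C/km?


dT = 114.8 - 19.0 = 95.8 C
dz = 1145 - 35 = 1110 m
gradient = dT/dz * 1000 = 95.8/1110 * 1000 = 86.3063 C/km

86.3063


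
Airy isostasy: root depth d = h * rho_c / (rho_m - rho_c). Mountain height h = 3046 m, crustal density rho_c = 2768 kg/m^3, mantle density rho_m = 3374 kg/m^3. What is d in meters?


rho_m - rho_c = 3374 - 2768 = 606
d = 3046 * 2768 / 606
= 8431328 / 606
= 13913.08 m

13913.08


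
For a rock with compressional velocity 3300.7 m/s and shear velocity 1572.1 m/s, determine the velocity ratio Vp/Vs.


Vp/Vs = 3300.7 / 1572.1
= 2.0995

2.0995


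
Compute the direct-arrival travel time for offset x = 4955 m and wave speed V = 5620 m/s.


t = x / V
= 4955 / 5620
= 0.8817 s

0.8817


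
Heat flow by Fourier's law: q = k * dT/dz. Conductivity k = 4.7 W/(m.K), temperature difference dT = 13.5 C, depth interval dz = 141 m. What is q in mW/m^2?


q = k * dT / dz * 1000
= 4.7 * 13.5 / 141 * 1000
= 0.45 * 1000
= 450.0 mW/m^2

450.0


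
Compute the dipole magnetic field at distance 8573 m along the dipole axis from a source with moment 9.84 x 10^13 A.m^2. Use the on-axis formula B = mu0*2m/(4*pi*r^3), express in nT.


m = 9.84 x 10^13 = 98400000000000 A.m^2
2m = 196800000000000 A.m^2
r^3 = 8573^3 = 630084028517
B = (4pi*10^-7) * 196800000000000 / (4*pi * 630084028517) * 1e9
= 247306173.690589 / 7917869420533.08 * 1e9
= 31233.9293 nT

31233.9293


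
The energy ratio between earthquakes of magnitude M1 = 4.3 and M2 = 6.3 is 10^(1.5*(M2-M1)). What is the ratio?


M2 - M1 = 6.3 - 4.3 = 2.0
1.5 * 2.0 = 3.0
ratio = 10^3.0 = 1000.0

1000.0


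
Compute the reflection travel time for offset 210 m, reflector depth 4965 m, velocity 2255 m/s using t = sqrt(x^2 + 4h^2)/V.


x^2 + 4h^2 = 210^2 + 4*4965^2 = 44100 + 98604900 = 98649000
sqrt(98649000) = 9932.2203
t = 9932.2203 / 2255 = 4.4045 s

4.4045


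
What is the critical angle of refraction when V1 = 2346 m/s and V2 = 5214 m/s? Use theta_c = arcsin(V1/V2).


V1/V2 = 2346/5214 = 0.449942
theta_c = arcsin(0.449942) = 26.74 degrees

26.74


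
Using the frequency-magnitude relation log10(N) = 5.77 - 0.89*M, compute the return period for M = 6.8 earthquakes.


log10(N) = 5.77 - 0.89*6.8 = -0.282
N = 10^-0.282 = 0.522396
T = 1/N = 1/0.522396 = 1.9143 years

1.9143


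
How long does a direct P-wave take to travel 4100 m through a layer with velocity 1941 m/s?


t = x / V
= 4100 / 1941
= 2.1123 s

2.1123


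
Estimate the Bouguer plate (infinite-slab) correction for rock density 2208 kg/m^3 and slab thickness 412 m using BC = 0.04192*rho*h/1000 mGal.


BC = 0.04192 * rho * h / 1000
= 0.04192 * 2208 * 412 / 1000
= 38.1345 mGal

38.1345


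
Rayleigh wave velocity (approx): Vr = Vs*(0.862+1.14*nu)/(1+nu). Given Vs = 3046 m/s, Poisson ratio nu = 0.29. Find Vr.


Numerator factor = 0.862 + 1.14*0.29 = 1.1926
Denominator = 1 + 0.29 = 1.29
Vr = 3046 * 1.1926 / 1.29 = 2816.02 m/s

2816.02


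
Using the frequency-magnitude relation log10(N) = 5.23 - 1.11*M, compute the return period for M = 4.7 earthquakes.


log10(N) = 5.23 - 1.11*4.7 = 0.013
N = 10^0.013 = 1.030386
T = 1/N = 1/1.030386 = 0.9705 years

0.9705


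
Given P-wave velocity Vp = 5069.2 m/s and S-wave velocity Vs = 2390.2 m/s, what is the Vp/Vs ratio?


Vp/Vs = 5069.2 / 2390.2
= 2.1208

2.1208


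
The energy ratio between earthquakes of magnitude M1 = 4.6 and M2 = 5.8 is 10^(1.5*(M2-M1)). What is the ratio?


M2 - M1 = 5.8 - 4.6 = 1.2
1.5 * 1.2 = 1.8
ratio = 10^1.8 = 63.1

63.1


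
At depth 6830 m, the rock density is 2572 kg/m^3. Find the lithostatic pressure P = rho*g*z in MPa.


P = rho * g * z / 1e6
= 2572 * 9.81 * 6830 / 1e6
= 172329915.6 / 1e6
= 172.3299 MPa

172.3299


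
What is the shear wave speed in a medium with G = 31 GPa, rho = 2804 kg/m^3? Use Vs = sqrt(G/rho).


Convert G to Pa: G = 31e9 Pa
Compute G/rho = 31e9 / 2804 = 11055634.8074
Vs = sqrt(11055634.8074) = 3325.0 m/s

3325.0


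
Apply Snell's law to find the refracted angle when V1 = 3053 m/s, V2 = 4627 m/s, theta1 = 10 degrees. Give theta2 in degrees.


sin(theta1) = sin(10 deg) = 0.173648
sin(theta2) = V2/V1 * sin(theta1) = 4627/3053 * 0.173648 = 0.263174
theta2 = arcsin(0.263174) = 15.2585 degrees

15.2585


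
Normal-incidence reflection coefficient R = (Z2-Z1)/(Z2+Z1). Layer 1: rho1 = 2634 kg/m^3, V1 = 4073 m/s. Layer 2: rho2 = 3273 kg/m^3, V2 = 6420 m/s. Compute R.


Z1 = 2634 * 4073 = 10728282
Z2 = 3273 * 6420 = 21012660
R = (21012660 - 10728282) / (21012660 + 10728282) = 10284378 / 31740942 = 0.324

0.324


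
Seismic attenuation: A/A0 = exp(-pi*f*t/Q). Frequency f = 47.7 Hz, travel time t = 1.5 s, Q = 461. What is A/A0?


pi*f*t/Q = pi*47.7*1.5/461 = 0.487594
A/A0 = exp(-0.487594) = 0.614102

0.614102


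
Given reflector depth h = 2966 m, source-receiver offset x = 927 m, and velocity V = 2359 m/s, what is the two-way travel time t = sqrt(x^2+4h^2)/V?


x^2 + 4h^2 = 927^2 + 4*2966^2 = 859329 + 35188624 = 36047953
sqrt(36047953) = 6003.9948
t = 6003.9948 / 2359 = 2.5451 s

2.5451


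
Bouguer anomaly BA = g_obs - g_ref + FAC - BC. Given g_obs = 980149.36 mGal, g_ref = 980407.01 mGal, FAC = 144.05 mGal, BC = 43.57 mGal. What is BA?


BA = g_obs - g_ref + FAC - BC
= 980149.36 - 980407.01 + 144.05 - 43.57
= -157.17 mGal

-157.17


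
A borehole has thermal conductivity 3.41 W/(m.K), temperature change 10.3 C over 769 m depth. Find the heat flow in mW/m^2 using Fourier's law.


q = k * dT / dz * 1000
= 3.41 * 10.3 / 769 * 1000
= 0.045674 * 1000
= 45.6736 mW/m^2

45.6736


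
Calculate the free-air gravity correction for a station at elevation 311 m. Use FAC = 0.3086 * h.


FAC = 0.3086 * h
= 0.3086 * 311
= 95.9746 mGal

95.9746


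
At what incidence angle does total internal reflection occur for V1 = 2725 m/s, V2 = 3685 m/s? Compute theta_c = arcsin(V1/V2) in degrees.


V1/V2 = 2725/3685 = 0.739484
theta_c = arcsin(0.739484) = 47.6875 degrees

47.6875


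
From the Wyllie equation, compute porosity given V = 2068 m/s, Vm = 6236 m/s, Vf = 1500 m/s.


1/V - 1/Vm = 1/2068 - 1/6236 = 0.0003232
1/Vf - 1/Vm = 1/1500 - 1/6236 = 0.00050631
phi = 0.0003232 / 0.00050631 = 0.6383

0.6383


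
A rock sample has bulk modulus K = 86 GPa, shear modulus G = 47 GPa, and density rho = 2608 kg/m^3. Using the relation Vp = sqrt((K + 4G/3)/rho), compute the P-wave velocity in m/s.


First compute the effective modulus:
K + 4G/3 = 86e9 + 4*47e9/3 = 148666666666.67 Pa
Then divide by density:
148666666666.67 / 2608 = 57004089.9796 Pa/(kg/m^3)
Take the square root:
Vp = sqrt(57004089.9796) = 7550.11 m/s

7550.11


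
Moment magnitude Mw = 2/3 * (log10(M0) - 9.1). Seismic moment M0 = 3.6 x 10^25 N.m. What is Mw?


log10(M0) = log10(3.6 x 10^25) = 25.5563
Mw = 2/3 * (25.5563 - 9.1)
= 2/3 * 16.4563
= 10.97

10.97


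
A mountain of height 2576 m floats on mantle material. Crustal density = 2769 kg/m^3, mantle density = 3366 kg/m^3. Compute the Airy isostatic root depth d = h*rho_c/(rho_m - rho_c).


rho_m - rho_c = 3366 - 2769 = 597
d = 2576 * 2769 / 597
= 7132944 / 597
= 11947.98 m

11947.98


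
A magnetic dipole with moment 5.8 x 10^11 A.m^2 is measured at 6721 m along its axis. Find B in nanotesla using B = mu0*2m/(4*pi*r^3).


m = 5.8 x 10^11 = 580000000000 A.m^2
2m = 1160000000000 A.m^2
r^3 = 6721^3 = 303599943361
B = (4pi*10^-7) * 1160000000000 / (4*pi * 303599943361) * 1e9
= 1457698.991266 / 3815149406772.78 * 1e9
= 382.0818 nT

382.0818


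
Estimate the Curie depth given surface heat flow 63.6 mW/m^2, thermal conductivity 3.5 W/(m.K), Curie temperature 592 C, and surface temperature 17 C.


T_Curie - T_surf = 592 - 17 = 575 C
Convert q to W/m^2: 63.6 mW/m^2 = 0.0636 W/m^2
d = 575 * 3.5 / 0.0636 = 31643.08 m

31643.08


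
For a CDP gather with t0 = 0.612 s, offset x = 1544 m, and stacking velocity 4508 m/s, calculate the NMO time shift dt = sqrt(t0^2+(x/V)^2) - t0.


x/Vnmo = 1544/4508 = 0.342502
(x/Vnmo)^2 = 0.117308
t0^2 = 0.374544
sqrt(0.374544 + 0.117308) = 0.701321
dt = 0.701321 - 0.612 = 0.089321

0.089321


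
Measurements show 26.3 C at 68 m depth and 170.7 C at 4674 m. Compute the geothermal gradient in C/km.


dT = 170.7 - 26.3 = 144.4 C
dz = 4674 - 68 = 4606 m
gradient = dT/dz * 1000 = 144.4/4606 * 1000 = 31.3504 C/km

31.3504


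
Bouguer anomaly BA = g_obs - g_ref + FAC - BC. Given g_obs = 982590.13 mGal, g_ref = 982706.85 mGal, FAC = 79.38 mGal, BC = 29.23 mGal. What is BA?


BA = g_obs - g_ref + FAC - BC
= 982590.13 - 982706.85 + 79.38 - 29.23
= -66.57 mGal

-66.57


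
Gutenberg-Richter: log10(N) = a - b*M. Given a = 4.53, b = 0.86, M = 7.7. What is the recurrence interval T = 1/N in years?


log10(N) = 4.53 - 0.86*7.7 = -2.092
N = 10^-2.092 = 0.008091
T = 1/N = 1/0.008091 = 123.5947 years

123.5947


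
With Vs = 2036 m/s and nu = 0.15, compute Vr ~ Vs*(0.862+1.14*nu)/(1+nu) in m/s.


Numerator factor = 0.862 + 1.14*0.15 = 1.033
Denominator = 1 + 0.15 = 1.15
Vr = 2036 * 1.033 / 1.15 = 1828.86 m/s

1828.86


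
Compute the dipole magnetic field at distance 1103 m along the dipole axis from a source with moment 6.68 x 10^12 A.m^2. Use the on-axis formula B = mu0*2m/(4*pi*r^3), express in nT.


m = 6.68 x 10^12 = 6680000000000 A.m^2
2m = 13360000000000 A.m^2
r^3 = 1103^3 = 1341919727
B = (4pi*10^-7) * 13360000000000 / (4*pi * 1341919727) * 1e9
= 16788671.140784 / 16863060624.2 * 1e9
= 995588.6132 nT

995588.6132


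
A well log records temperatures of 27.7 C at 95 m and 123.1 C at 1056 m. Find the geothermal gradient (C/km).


dT = 123.1 - 27.7 = 95.4 C
dz = 1056 - 95 = 961 m
gradient = dT/dz * 1000 = 95.4/961 * 1000 = 99.2716 C/km

99.2716


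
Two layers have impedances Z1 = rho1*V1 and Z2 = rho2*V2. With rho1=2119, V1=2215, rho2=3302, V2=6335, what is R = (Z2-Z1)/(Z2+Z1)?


Z1 = 2119 * 2215 = 4693585
Z2 = 3302 * 6335 = 20918170
R = (20918170 - 4693585) / (20918170 + 4693585) = 16224585 / 25611755 = 0.6335

0.6335


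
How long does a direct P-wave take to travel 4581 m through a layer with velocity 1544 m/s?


t = x / V
= 4581 / 1544
= 2.967 s

2.967


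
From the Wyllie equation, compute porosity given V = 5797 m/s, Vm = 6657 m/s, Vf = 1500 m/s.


1/V - 1/Vm = 1/5797 - 1/6657 = 2.229e-05
1/Vf - 1/Vm = 1/1500 - 1/6657 = 0.00051645
phi = 2.229e-05 / 0.00051645 = 0.0432

0.0432


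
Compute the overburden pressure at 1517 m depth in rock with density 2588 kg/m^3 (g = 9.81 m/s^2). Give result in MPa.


P = rho * g * z / 1e6
= 2588 * 9.81 * 1517 / 1e6
= 38514020.76 / 1e6
= 38.514 MPa

38.514


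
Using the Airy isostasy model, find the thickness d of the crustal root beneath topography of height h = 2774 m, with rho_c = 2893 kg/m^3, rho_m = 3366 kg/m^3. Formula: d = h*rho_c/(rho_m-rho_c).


rho_m - rho_c = 3366 - 2893 = 473
d = 2774 * 2893 / 473
= 8025182 / 473
= 16966.56 m

16966.56


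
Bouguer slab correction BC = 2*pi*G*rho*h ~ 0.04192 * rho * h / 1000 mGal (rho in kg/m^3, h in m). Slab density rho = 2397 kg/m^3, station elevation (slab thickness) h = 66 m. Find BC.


BC = 0.04192 * rho * h / 1000
= 0.04192 * 2397 * 66 / 1000
= 6.6318 mGal

6.6318


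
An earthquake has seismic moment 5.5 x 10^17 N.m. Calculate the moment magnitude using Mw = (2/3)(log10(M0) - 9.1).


log10(M0) = log10(5.5 x 10^17) = 17.7404
Mw = 2/3 * (17.7404 - 9.1)
= 2/3 * 8.6404
= 5.76

5.76


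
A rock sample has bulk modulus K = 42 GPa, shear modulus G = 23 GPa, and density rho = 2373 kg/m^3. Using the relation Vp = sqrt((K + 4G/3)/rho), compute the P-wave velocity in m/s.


First compute the effective modulus:
K + 4G/3 = 42e9 + 4*23e9/3 = 72666666666.67 Pa
Then divide by density:
72666666666.67 / 2373 = 30622278.4099 Pa/(kg/m^3)
Take the square root:
Vp = sqrt(30622278.4099) = 5533.74 m/s

5533.74


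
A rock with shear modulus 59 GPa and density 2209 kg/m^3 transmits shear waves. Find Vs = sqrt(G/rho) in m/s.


Convert G to Pa: G = 59e9 Pa
Compute G/rho = 59e9 / 2209 = 26708918.0625
Vs = sqrt(26708918.0625) = 5168.07 m/s

5168.07


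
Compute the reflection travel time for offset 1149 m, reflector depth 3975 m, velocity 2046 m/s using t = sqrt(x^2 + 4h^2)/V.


x^2 + 4h^2 = 1149^2 + 4*3975^2 = 1320201 + 63202500 = 64522701
sqrt(64522701) = 8032.6024
t = 8032.6024 / 2046 = 3.926 s

3.926


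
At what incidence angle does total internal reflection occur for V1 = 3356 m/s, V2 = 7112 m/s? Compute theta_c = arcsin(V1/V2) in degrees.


V1/V2 = 3356/7112 = 0.471879
theta_c = arcsin(0.471879) = 28.1563 degrees

28.1563


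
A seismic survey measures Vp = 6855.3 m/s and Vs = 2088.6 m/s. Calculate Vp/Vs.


Vp/Vs = 6855.3 / 2088.6
= 3.2822

3.2822


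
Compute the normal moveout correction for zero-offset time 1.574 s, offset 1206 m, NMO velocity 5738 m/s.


x/Vnmo = 1206/5738 = 0.210178
(x/Vnmo)^2 = 0.044175
t0^2 = 2.477476
sqrt(2.477476 + 0.044175) = 1.587971
dt = 1.587971 - 1.574 = 0.013971

0.013971


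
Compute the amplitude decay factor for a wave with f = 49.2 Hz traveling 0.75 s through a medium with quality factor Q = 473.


pi*f*t/Q = pi*49.2*0.75/473 = 0.245084
A/A0 = exp(-0.245084) = 0.782639

0.782639


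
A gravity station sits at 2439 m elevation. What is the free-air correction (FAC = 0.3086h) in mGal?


FAC = 0.3086 * h
= 0.3086 * 2439
= 752.6754 mGal

752.6754


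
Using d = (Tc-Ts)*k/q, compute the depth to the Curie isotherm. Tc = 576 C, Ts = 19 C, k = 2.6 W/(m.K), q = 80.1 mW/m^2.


T_Curie - T_surf = 576 - 19 = 557 C
Convert q to W/m^2: 80.1 mW/m^2 = 0.0801 W/m^2
d = 557 * 2.6 / 0.0801 = 18079.9 m

18079.9


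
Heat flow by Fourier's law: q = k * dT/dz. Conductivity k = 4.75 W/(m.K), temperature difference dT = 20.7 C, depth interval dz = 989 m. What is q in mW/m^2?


q = k * dT / dz * 1000
= 4.75 * 20.7 / 989 * 1000
= 0.099419 * 1000
= 99.4186 mW/m^2

99.4186


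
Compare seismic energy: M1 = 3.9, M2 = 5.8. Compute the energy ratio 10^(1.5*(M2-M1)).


M2 - M1 = 5.8 - 3.9 = 1.9
1.5 * 1.9 = 2.85
ratio = 10^2.85 = 707.95

707.95


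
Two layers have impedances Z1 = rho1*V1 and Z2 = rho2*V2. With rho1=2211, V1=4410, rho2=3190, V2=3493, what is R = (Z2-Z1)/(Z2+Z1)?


Z1 = 2211 * 4410 = 9750510
Z2 = 3190 * 3493 = 11142670
R = (11142670 - 9750510) / (11142670 + 9750510) = 1392160 / 20893180 = 0.0666

0.0666


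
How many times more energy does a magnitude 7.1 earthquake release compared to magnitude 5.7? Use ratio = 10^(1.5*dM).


M2 - M1 = 7.1 - 5.7 = 1.4
1.5 * 1.4 = 2.1
ratio = 10^2.1 = 125.89

125.89


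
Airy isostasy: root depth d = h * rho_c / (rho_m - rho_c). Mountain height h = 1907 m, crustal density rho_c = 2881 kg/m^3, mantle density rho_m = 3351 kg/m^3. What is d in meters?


rho_m - rho_c = 3351 - 2881 = 470
d = 1907 * 2881 / 470
= 5494067 / 470
= 11689.5 m

11689.5


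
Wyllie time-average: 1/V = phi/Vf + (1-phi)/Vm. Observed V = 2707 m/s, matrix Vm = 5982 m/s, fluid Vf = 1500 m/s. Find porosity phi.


1/V - 1/Vm = 1/2707 - 1/5982 = 0.00020224
1/Vf - 1/Vm = 1/1500 - 1/5982 = 0.0004995
phi = 0.00020224 / 0.0004995 = 0.4049

0.4049


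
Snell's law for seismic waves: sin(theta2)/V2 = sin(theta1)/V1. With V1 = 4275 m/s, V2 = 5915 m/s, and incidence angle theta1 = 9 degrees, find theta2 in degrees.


sin(theta1) = sin(9 deg) = 0.156434
sin(theta2) = V2/V1 * sin(theta1) = 5915/4275 * 0.156434 = 0.216447
theta2 = arcsin(0.216447) = 12.5004 degrees

12.5004


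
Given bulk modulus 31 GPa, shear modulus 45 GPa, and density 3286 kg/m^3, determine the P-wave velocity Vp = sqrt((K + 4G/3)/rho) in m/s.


First compute the effective modulus:
K + 4G/3 = 31e9 + 4*45e9/3 = 91000000000.0 Pa
Then divide by density:
91000000000.0 / 3286 = 27693244.0657 Pa/(kg/m^3)
Take the square root:
Vp = sqrt(27693244.0657) = 5262.44 m/s

5262.44


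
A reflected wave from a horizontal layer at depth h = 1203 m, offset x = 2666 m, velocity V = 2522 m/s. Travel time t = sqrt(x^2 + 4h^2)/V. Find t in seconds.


x^2 + 4h^2 = 2666^2 + 4*1203^2 = 7107556 + 5788836 = 12896392
sqrt(12896392) = 3591.1547
t = 3591.1547 / 2522 = 1.4239 s

1.4239


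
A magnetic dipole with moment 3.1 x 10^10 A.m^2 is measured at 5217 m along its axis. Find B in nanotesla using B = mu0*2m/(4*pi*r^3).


m = 3.1 x 10^10 = 31000000000 A.m^2
2m = 62000000000 A.m^2
r^3 = 5217^3 = 141991553313
B = (4pi*10^-7) * 62000000000 / (4*pi * 141991553313) * 1e9
= 77911.497809 / 1784318483039.7 * 1e9
= 43.6646 nT

43.6646


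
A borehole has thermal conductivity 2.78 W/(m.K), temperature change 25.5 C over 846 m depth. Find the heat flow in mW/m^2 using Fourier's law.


q = k * dT / dz * 1000
= 2.78 * 25.5 / 846 * 1000
= 0.083794 * 1000
= 83.7943 mW/m^2

83.7943


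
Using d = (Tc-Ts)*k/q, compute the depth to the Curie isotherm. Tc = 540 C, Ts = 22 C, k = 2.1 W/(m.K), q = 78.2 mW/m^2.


T_Curie - T_surf = 540 - 22 = 518 C
Convert q to W/m^2: 78.2 mW/m^2 = 0.0782 W/m^2
d = 518 * 2.1 / 0.0782 = 13910.49 m

13910.49


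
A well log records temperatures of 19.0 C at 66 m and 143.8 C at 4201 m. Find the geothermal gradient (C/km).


dT = 143.8 - 19.0 = 124.8 C
dz = 4201 - 66 = 4135 m
gradient = dT/dz * 1000 = 124.8/4135 * 1000 = 30.1814 C/km

30.1814


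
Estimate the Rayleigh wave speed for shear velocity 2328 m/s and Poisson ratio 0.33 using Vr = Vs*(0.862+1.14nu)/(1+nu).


Numerator factor = 0.862 + 1.14*0.33 = 1.2382
Denominator = 1 + 0.33 = 1.33
Vr = 2328 * 1.2382 / 1.33 = 2167.32 m/s

2167.32


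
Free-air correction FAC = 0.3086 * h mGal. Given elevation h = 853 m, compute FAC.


FAC = 0.3086 * h
= 0.3086 * 853
= 263.2358 mGal

263.2358


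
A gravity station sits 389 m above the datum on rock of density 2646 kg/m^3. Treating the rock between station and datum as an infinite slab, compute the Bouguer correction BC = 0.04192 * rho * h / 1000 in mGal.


BC = 0.04192 * rho * h / 1000
= 0.04192 * 2646 * 389 / 1000
= 43.148 mGal

43.148


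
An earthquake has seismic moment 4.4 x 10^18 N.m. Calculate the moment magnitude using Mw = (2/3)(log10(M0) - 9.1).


log10(M0) = log10(4.4 x 10^18) = 18.6435
Mw = 2/3 * (18.6435 - 9.1)
= 2/3 * 9.5435
= 6.36

6.36


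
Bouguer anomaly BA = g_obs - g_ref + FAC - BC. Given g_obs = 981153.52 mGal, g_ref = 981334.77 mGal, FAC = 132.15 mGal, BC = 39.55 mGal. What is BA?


BA = g_obs - g_ref + FAC - BC
= 981153.52 - 981334.77 + 132.15 - 39.55
= -88.65 mGal

-88.65


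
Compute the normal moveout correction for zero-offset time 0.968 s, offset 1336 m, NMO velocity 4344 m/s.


x/Vnmo = 1336/4344 = 0.307551
(x/Vnmo)^2 = 0.094587
t0^2 = 0.937024
sqrt(0.937024 + 0.094587) = 1.015683
dt = 1.015683 - 0.968 = 0.047683

0.047683


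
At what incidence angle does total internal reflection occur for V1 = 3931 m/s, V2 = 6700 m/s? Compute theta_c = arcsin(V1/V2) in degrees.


V1/V2 = 3931/6700 = 0.586716
theta_c = arcsin(0.586716) = 35.9243 degrees

35.9243


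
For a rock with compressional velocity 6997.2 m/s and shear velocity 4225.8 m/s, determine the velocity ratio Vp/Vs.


Vp/Vs = 6997.2 / 4225.8
= 1.6558

1.6558


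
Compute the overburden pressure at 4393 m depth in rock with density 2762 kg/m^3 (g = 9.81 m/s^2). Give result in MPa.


P = rho * g * z / 1e6
= 2762 * 9.81 * 4393 / 1e6
= 119029301.46 / 1e6
= 119.0293 MPa

119.0293


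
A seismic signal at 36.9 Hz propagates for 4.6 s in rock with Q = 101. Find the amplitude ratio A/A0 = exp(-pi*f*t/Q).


pi*f*t/Q = pi*36.9*4.6/101 = 5.279742
A/A0 = exp(-5.279742) = 0.005094

0.005094


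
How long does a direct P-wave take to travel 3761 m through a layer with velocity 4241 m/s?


t = x / V
= 3761 / 4241
= 0.8868 s

0.8868


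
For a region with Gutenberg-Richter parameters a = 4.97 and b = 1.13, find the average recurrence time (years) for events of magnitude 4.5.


log10(N) = 4.97 - 1.13*4.5 = -0.115
N = 10^-0.115 = 0.767361
T = 1/N = 1/0.767361 = 1.3032 years

1.3032


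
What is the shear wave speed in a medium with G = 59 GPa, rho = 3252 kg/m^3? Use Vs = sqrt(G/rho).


Convert G to Pa: G = 59e9 Pa
Compute G/rho = 59e9 / 3252 = 18142681.4268
Vs = sqrt(18142681.4268) = 4259.42 m/s

4259.42


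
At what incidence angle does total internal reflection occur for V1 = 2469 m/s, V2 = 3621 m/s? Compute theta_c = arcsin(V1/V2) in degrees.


V1/V2 = 2469/3621 = 0.681856
theta_c = arcsin(0.681856) = 42.9888 degrees

42.9888


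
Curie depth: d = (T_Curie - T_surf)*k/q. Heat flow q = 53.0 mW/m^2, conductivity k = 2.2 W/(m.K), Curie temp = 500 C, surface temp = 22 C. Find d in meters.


T_Curie - T_surf = 500 - 22 = 478 C
Convert q to W/m^2: 53.0 mW/m^2 = 0.053 W/m^2
d = 478 * 2.2 / 0.053 = 19841.51 m

19841.51


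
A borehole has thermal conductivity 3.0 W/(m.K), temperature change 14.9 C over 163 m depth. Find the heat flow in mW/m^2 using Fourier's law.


q = k * dT / dz * 1000
= 3.0 * 14.9 / 163 * 1000
= 0.274233 * 1000
= 274.2331 mW/m^2

274.2331


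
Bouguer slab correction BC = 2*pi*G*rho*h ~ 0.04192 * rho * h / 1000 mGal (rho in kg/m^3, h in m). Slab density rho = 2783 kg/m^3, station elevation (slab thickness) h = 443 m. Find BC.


BC = 0.04192 * rho * h / 1000
= 0.04192 * 2783 * 443 / 1000
= 51.6819 mGal

51.6819


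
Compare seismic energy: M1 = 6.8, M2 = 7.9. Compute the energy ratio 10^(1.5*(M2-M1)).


M2 - M1 = 7.9 - 6.8 = 1.1
1.5 * 1.1 = 1.65
ratio = 10^1.65 = 44.67

44.67


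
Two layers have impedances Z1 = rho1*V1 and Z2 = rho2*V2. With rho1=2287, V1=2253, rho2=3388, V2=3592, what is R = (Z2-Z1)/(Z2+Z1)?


Z1 = 2287 * 2253 = 5152611
Z2 = 3388 * 3592 = 12169696
R = (12169696 - 5152611) / (12169696 + 5152611) = 7017085 / 17322307 = 0.4051

0.4051


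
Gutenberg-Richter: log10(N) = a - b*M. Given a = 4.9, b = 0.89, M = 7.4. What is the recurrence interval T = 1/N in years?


log10(N) = 4.9 - 0.89*7.4 = -1.686
N = 10^-1.686 = 0.020606
T = 1/N = 1/0.020606 = 48.5289 years

48.5289


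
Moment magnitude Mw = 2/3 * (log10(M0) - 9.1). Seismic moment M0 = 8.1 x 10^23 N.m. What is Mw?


log10(M0) = log10(8.1 x 10^23) = 23.9085
Mw = 2/3 * (23.9085 - 9.1)
= 2/3 * 14.8085
= 9.87

9.87


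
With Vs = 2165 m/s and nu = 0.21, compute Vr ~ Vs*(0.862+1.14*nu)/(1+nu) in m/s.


Numerator factor = 0.862 + 1.14*0.21 = 1.1014
Denominator = 1 + 0.21 = 1.21
Vr = 2165 * 1.1014 / 1.21 = 1970.69 m/s

1970.69


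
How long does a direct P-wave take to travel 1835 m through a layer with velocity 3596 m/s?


t = x / V
= 1835 / 3596
= 0.5103 s

0.5103


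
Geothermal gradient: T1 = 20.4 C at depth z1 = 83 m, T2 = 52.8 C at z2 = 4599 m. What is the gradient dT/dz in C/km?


dT = 52.8 - 20.4 = 32.4 C
dz = 4599 - 83 = 4516 m
gradient = dT/dz * 1000 = 32.4/4516 * 1000 = 7.1745 C/km

7.1745


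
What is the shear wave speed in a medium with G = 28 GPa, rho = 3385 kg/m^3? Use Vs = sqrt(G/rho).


Convert G to Pa: G = 28e9 Pa
Compute G/rho = 28e9 / 3385 = 8271787.2969
Vs = sqrt(8271787.2969) = 2876.07 m/s

2876.07


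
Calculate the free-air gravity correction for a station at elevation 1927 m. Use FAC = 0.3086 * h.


FAC = 0.3086 * h
= 0.3086 * 1927
= 594.6722 mGal

594.6722


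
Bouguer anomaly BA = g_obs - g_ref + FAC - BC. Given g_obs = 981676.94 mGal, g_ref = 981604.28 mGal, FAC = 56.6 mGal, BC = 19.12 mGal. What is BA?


BA = g_obs - g_ref + FAC - BC
= 981676.94 - 981604.28 + 56.6 - 19.12
= 110.14 mGal

110.14


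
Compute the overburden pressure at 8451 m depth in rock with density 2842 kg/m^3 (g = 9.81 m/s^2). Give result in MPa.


P = rho * g * z / 1e6
= 2842 * 9.81 * 8451 / 1e6
= 235614049.02 / 1e6
= 235.614 MPa

235.614


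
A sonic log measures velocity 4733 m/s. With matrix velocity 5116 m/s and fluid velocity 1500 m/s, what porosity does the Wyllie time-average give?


1/V - 1/Vm = 1/4733 - 1/5116 = 1.582e-05
1/Vf - 1/Vm = 1/1500 - 1/5116 = 0.0004712
phi = 1.582e-05 / 0.0004712 = 0.0336

0.0336
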